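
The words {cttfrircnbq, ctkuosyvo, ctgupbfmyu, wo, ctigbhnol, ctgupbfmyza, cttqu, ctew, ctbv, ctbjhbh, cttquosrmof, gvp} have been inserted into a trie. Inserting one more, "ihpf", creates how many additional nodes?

4

Nothing in the trie begins with "i"; the whole of "ihpf" is new.
4 − 0 = 4 new nodes.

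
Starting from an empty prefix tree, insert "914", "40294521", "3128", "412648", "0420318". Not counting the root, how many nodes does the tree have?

27

For each word, the new-node count is its length minus the longest prefix already in the trie:
  "914" → 3 new (9, 1, 4)
  "40294521" → 8 new (4, 0, 2, 9, 4, 5, 2, 1)
  "3128" → 4 new (3, 1, 2, 8)
  "412648" → prefix "4" already present; 5 new (1, 2, 6, 4, 8)
  "0420318" → 7 new (0, 4, 2, 0, 3, 1, 8)
Total nodes = 3 + 8 + 4 + 5 + 7 = 27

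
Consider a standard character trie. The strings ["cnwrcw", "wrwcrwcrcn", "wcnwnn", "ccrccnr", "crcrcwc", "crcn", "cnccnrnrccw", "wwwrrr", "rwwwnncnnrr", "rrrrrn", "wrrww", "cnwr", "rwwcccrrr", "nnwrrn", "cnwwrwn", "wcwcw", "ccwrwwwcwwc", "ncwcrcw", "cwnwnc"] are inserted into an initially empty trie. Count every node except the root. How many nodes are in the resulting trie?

Trace insertions, counting only characters that open a new branch:
  "cnwrcw" → 6 new (c, n, w, r, c, w)
  "wrwcrwcrcn" → 10 new (w, r, w, c, r, w, c, r, c, n)
  "wcnwnn" → prefix "w" already present; 5 new (c, n, w, n, n)
  "ccrccnr" → prefix "c" already present; 6 new (c, r, c, c, n, r)
  "crcrcwc" → prefix "c" already present; 6 new (r, c, r, c, w, c)
  "crcn" → prefix "crc" already present; 1 new (n)
  "cnccnrnrccw" → prefix "cn" already present; 9 new (c, c, n, r, n, r, c, c, w)
  "wwwrrr" → prefix "w" already present; 5 new (w, w, r, r, r)
  "rwwwnncnnrr" → 11 new (r, w, w, w, n, n, c, n, n, r, r)
  "rrrrrn" → prefix "r" already present; 5 new (r, r, r, r, n)
  "wrrww" → prefix "wr" already present; 3 new (r, w, w)
  "cnwr" → prefix "cnwr" already present; 0 new (none)
  "rwwcccrrr" → prefix "rww" already present; 6 new (c, c, c, r, r, r)
  "nnwrrn" → 6 new (n, n, w, r, r, n)
  "cnwwrwn" → prefix "cnw" already present; 4 new (w, r, w, n)
  "wcwcw" → prefix "wc" already present; 3 new (w, c, w)
  "ccwrwwwcwwc" → prefix "cc" already present; 9 new (w, r, w, w, w, c, w, w, c)
  "ncwcrcw" → prefix "n" already present; 6 new (c, w, c, r, c, w)
  "cwnwnc" → prefix "c" already present; 5 new (w, n, w, n, c)
Total nodes = 6 + 10 + 5 + 6 + 6 + 1 + 9 + 5 + 11 + 5 + 3 + 0 + 6 + 6 + 4 + 3 + 9 + 6 + 5 = 106

106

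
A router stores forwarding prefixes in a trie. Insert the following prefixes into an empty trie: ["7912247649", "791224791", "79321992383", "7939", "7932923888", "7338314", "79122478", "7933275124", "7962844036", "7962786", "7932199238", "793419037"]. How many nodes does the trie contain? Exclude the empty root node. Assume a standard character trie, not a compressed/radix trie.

59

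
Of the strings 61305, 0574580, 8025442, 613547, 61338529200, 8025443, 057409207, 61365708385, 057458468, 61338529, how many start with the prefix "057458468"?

1

Walk to "057458468"; the words in its subtree are exactly those with that prefix.
Matches: "057458468"
Count: 1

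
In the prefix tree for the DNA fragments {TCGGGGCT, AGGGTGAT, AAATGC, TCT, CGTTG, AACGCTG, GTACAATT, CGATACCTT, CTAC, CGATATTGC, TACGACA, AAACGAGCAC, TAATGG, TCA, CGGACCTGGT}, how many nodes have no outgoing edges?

15

A leaf is a node with no children — equivalently, the end of a word that is not a proper prefix of any other stored word.
Those words: "AAACGAGCAC", "AAATGC", "AACGCTG", "AGGGTGAT", "CGATACCTT", "CGATATTGC", "CGGACCTGGT", "CGTTG", "CTAC", "GTACAATT", "TAATGG", "TACGACA", "TCA", "TCGGGGCT", "TCT"
Leaf count: 15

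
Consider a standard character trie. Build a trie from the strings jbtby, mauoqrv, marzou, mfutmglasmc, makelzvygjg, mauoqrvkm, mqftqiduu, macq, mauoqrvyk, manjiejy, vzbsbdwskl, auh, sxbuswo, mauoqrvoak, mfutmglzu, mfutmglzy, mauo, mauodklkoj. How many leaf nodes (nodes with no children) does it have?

Leaves are exactly the stored words that no other stored word extends.
Those words: "auh", "jbtby", "macq", "makelzvygjg", "manjiejy", "marzou", "mauodklkoj", "mauoqrvkm", "mauoqrvoak", "mauoqrvyk", "mfutmglasmc", "mfutmglzu", "mfutmglzy", "mqftqiduu", "sxbuswo", "vzbsbdwskl"
Leaf count: 16

16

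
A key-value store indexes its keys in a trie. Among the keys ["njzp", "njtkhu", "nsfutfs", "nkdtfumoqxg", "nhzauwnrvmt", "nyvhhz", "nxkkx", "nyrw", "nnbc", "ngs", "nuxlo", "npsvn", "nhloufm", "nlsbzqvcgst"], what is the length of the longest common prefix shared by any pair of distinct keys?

The deepest shared node is where two words last agree before diverging.
e.g. "nhloufm" and "nhzauwnrvmt" share the prefix "nh" of length 2; no pair shares a longer one.
Longest shared-prefix length: 2

2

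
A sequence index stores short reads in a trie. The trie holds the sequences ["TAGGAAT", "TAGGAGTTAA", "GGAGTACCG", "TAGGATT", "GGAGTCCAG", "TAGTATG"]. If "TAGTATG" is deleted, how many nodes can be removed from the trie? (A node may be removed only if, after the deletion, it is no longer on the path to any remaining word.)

A node on "TAGTATG"'s path can go only if nothing else ends at it or branches off below it.
The suffix "TATG" (4 nodes) is used only by "TAGTATG"; the node for "TAG" still has the child "G", so pruning stops there.
Nodes removed: 4

4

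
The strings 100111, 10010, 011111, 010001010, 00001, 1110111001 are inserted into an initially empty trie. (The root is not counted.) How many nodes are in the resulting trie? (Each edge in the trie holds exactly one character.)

Count nodes per top-level branch (shared prefixes stored once):
  '0'-branch (00001, 010001010, 011111): 17 nodes
  '1'-branch (10010, 100111, 1110111001): 16 nodes
Sum: 33

33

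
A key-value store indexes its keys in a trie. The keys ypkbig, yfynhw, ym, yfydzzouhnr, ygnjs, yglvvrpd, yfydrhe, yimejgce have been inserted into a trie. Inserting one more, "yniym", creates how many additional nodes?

4

The longest prefix of "yniym" already in the trie is "y" (length 1).
Each of the 4 remaining characters creates one node.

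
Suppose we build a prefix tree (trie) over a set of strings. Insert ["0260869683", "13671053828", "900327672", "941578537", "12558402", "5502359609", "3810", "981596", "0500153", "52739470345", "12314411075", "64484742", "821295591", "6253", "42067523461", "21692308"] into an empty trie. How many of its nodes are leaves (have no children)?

16

Leaves are exactly the stored words that no other stored word extends.
Those words: "0260869683", "0500153", "12314411075", "12558402", "13671053828", "21692308", "3810", "42067523461", "52739470345", "5502359609", "6253", "64484742", "821295591", "900327672", "941578537", "981596"
Leaf count: 16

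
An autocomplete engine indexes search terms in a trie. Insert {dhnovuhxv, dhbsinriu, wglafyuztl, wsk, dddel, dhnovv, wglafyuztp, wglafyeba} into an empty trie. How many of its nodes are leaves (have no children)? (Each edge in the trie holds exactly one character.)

8

Leaves are exactly the stored words that no other stored word extends.
Those words: "dddel", "dhbsinriu", "dhnovuhxv", "dhnovv", "wglafyeba", "wglafyuztl", "wglafyuztp", "wsk"
Leaf count: 8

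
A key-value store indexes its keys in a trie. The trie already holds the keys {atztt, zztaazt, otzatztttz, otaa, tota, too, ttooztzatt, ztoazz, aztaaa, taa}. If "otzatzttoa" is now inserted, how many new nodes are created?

2

Walking "otzatzttoa" from the root, the first 8 characters ("otzatztt") follow existing edges; "o" is the first miss.
Each of the 2 remaining characters creates one node.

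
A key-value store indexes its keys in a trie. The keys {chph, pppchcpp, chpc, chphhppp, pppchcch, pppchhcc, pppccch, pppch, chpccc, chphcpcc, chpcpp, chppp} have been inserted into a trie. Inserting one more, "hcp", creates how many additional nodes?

Nothing in the trie begins with "h"; the whole of "hcp" is new.
3 − 0 = 3 new nodes.

3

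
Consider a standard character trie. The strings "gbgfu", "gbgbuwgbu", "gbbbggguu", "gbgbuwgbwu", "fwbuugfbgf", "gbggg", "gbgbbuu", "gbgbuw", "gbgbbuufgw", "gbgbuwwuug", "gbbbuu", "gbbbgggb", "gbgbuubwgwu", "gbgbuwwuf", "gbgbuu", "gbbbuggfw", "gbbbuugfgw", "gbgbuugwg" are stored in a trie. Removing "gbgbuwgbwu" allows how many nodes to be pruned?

Walk "gbgbuwgbwu" from the leaf back toward the root, removing each node that no remaining word uses.
The suffix "wu" (2 nodes) is used only by "gbgbuwgbwu"; the node for "gbgbuwgb" still has the child "u", so pruning stops there.
Nodes removed: 2

2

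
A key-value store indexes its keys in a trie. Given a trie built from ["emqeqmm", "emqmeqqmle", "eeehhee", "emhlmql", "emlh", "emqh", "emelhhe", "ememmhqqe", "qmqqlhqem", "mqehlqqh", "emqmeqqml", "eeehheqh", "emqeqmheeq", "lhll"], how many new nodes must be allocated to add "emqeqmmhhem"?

4

The longest prefix of "emqeqmmhhem" already in the trie is "emqeqmm" (length 7).
So 11 − 7 = 4 new nodes.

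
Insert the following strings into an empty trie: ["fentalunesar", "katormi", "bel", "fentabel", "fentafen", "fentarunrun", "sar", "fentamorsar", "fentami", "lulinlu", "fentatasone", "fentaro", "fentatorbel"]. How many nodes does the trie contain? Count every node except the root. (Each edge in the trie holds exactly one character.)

63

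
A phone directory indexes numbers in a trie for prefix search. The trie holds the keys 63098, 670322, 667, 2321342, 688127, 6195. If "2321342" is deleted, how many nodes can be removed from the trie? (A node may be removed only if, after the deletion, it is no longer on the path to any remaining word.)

After clearing the end-marker at "2321342", prune upward until reaching a node still needed by another word.
No other word shares any prefix with "2321342", so all 7 of its nodes go.
Nodes removed: 7

7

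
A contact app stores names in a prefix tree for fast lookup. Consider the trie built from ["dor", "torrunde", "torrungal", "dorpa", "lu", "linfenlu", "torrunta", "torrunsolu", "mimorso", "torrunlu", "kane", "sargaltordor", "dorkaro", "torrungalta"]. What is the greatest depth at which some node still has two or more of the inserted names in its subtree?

Look for the deepest trie node that still has at least two words in its subtree.
e.g. "torrungal" and "torrungalta" share the prefix "torrungal" of length 9; no pair shares a longer one.
Longest shared-prefix length: 9

9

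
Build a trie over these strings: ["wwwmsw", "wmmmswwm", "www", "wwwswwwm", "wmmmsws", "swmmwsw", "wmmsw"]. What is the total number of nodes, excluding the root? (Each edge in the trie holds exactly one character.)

28

Insert word by word; a character creates a node only if that edge doesn't already exist:
  "wwwmsw" → 6 new (w, w, w, m, s, w)
  "wmmmswwm" → prefix "w" already present; 7 new (m, m, m, s, w, w, m)
  "www" → prefix "www" already present; 0 new (none)
  "wwwswwwm" → prefix "www" already present; 5 new (s, w, w, w, m)
  "wmmmsws" → prefix "wmmmsw" already present; 1 new (s)
  "swmmwsw" → 7 new (s, w, m, m, w, s, w)
  "wmmsw" → prefix "wmm" already present; 2 new (s, w)
Total nodes = 6 + 7 + 0 + 5 + 1 + 7 + 2 = 28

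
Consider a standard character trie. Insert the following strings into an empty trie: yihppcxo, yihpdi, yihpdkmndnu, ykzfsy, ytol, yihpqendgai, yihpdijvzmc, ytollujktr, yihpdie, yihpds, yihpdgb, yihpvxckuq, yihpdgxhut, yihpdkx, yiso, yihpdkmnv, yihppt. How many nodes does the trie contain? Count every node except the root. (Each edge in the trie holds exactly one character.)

61

Insert word by word; a character creates a node only if that edge doesn't already exist:
  "yihppcxo" → 8 new (y, i, h, p, p, c, x, o)
  "yihpdi" → prefix "yihp" already present; 2 new (d, i)
  "yihpdkmndnu" → prefix "yihpd" already present; 6 new (k, m, n, d, n, u)
  "ykzfsy" → prefix "y" already present; 5 new (k, z, f, s, y)
  "ytol" → prefix "y" already present; 3 new (t, o, l)
  "yihpqendgai" → prefix "yihp" already present; 7 new (q, e, n, d, g, a, i)
  "yihpdijvzmc" → prefix "yihpdi" already present; 5 new (j, v, z, m, c)
  "ytollujktr" → prefix "ytol" already present; 6 new (l, u, j, k, t, r)
  "yihpdie" → prefix "yihpdi" already present; 1 new (e)
  "yihpds" → prefix "yihpd" already present; 1 new (s)
  "yihpdgb" → prefix "yihpd" already present; 2 new (g, b)
  "yihpvxckuq" → prefix "yihp" already present; 6 new (v, x, c, k, u, q)
  "yihpdgxhut" → prefix "yihpdg" already present; 4 new (x, h, u, t)
  "yihpdkx" → prefix "yihpdk" already present; 1 new (x)
  "yiso" → prefix "yi" already present; 2 new (s, o)
  "yihpdkmnv" → prefix "yihpdkmn" already present; 1 new (v)
  "yihppt" → prefix "yihpp" already present; 1 new (t)
Total nodes = 8 + 2 + 6 + 5 + 3 + 7 + 5 + 6 + 1 + 1 + 2 + 6 + 4 + 1 + 2 + 1 + 1 = 61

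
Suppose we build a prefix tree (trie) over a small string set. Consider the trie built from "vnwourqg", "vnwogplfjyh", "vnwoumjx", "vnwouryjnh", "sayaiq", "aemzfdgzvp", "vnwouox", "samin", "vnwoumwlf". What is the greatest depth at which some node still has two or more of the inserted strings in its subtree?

6

Look for the deepest trie node that still has at least two words in its subtree.
e.g. "vnwoumjx" and "vnwoumwlf" share the prefix "vnwoum" of length 6; no pair shares a longer one.
Longest shared-prefix length: 6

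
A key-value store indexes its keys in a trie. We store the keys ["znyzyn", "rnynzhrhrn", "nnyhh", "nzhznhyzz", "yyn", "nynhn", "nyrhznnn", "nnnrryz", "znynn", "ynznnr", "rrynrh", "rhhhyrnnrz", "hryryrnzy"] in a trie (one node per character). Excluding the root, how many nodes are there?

77

For each word, the new-node count is its length minus the longest prefix already in the trie:
  "znyzyn" → 6 new (z, n, y, z, y, n)
  "rnynzhrhrn" → 10 new (r, n, y, n, z, h, r, h, r, n)
  "nnyhh" → 5 new (n, n, y, h, h)
  "nzhznhyzz" → prefix "n" already present; 8 new (z, h, z, n, h, y, z, z)
  "yyn" → 3 new (y, y, n)
  "nynhn" → prefix "n" already present; 4 new (y, n, h, n)
  "nyrhznnn" → prefix "ny" already present; 6 new (r, h, z, n, n, n)
  "nnnrryz" → prefix "nn" already present; 5 new (n, r, r, y, z)
  "znynn" → prefix "zny" already present; 2 new (n, n)
  "ynznnr" → prefix "y" already present; 5 new (n, z, n, n, r)
  "rrynrh" → prefix "r" already present; 5 new (r, y, n, r, h)
  "rhhhyrnnrz" → prefix "r" already present; 9 new (h, h, h, y, r, n, n, r, z)
  "hryryrnzy" → 9 new (h, r, y, r, y, r, n, z, y)
Total nodes = 6 + 10 + 5 + 8 + 3 + 4 + 6 + 5 + 2 + 5 + 5 + 9 + 9 = 77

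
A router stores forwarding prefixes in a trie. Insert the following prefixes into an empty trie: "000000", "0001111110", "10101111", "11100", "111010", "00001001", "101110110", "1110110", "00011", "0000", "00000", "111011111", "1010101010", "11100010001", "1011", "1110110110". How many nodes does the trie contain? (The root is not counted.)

Trace insertions, counting only characters that open a new branch:
  "000000" → 6 new (0, 0, 0, 0, 0, 0)
  "0001111110" → prefix "000" already present; 7 new (1, 1, 1, 1, 1, 1, 0)
  "10101111" → 8 new (1, 0, 1, 0, 1, 1, 1, 1)
  "11100" → prefix "1" already present; 4 new (1, 1, 0, 0)
  "111010" → prefix "1110" already present; 2 new (1, 0)
  "00001001" → prefix "0000" already present; 4 new (1, 0, 0, 1)
  "101110110" → prefix "101" already present; 6 new (1, 1, 0, 1, 1, 0)
  "1110110" → prefix "11101" already present; 2 new (1, 0)
  "00011" → prefix "00011" already present; 0 new (none)
  "0000" → prefix "0000" already present; 0 new (none)
  "00000" → prefix "00000" already present; 0 new (none)
  "111011111" → prefix "111011" already present; 3 new (1, 1, 1)
  "1010101010" → prefix "10101" already present; 5 new (0, 1, 0, 1, 0)
  "11100010001" → prefix "11100" already present; 6 new (0, 1, 0, 0, 0, 1)
  "1011" → prefix "1011" already present; 0 new (none)
  "1110110110" → prefix "1110110" already present; 3 new (1, 1, 0)
Total nodes = 6 + 7 + 8 + 4 + 2 + 4 + 6 + 2 + 0 + 0 + 0 + 3 + 5 + 6 + 0 + 3 = 56

56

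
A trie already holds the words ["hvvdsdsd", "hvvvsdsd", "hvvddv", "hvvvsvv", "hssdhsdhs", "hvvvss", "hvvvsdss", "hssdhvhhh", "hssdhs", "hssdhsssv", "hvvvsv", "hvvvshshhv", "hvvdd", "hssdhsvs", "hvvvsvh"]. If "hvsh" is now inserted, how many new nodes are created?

The longest prefix of "hvsh" already in the trie is "hv" (length 2).
Each of the 2 remaining characters creates one node.

2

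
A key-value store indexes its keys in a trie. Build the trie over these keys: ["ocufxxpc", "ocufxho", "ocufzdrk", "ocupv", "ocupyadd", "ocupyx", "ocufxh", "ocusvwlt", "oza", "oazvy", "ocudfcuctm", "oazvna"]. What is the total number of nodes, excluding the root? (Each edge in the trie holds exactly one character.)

41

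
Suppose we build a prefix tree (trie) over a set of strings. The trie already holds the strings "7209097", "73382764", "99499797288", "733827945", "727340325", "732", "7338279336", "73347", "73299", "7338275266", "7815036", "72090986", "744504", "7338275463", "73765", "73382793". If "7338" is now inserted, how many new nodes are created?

0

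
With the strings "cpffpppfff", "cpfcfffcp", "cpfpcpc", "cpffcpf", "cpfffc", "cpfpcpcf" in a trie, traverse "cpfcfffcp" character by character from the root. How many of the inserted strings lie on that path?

1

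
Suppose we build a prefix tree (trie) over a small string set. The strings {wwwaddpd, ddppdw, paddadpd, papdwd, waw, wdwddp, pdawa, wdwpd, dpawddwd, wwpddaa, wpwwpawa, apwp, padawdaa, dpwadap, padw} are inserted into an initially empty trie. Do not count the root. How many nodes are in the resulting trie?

For each word, the new-node count is its length minus the longest prefix already in the trie:
  "wwwaddpd" → 8 new (w, w, w, a, d, d, p, d)
  "ddppdw" → 6 new (d, d, p, p, d, w)
  "paddadpd" → 8 new (p, a, d, d, a, d, p, d)
  "papdwd" → prefix "pa" already present; 4 new (p, d, w, d)
  "waw" → prefix "w" already present; 2 new (a, w)
  "wdwddp" → prefix "w" already present; 5 new (d, w, d, d, p)
  "pdawa" → prefix "p" already present; 4 new (d, a, w, a)
  "wdwpd" → prefix "wdw" already present; 2 new (p, d)
  "dpawddwd" → prefix "d" already present; 7 new (p, a, w, d, d, w, d)
  "wwpddaa" → prefix "ww" already present; 5 new (p, d, d, a, a)
  "wpwwpawa" → prefix "w" already present; 7 new (p, w, w, p, a, w, a)
  "apwp" → 4 new (a, p, w, p)
  "padawdaa" → prefix "pad" already present; 5 new (a, w, d, a, a)
  "dpwadap" → prefix "dp" already present; 5 new (w, a, d, a, p)
  "padw" → prefix "pad" already present; 1 new (w)
Total nodes = 8 + 6 + 8 + 4 + 2 + 5 + 4 + 2 + 7 + 5 + 7 + 4 + 5 + 5 + 1 = 73

73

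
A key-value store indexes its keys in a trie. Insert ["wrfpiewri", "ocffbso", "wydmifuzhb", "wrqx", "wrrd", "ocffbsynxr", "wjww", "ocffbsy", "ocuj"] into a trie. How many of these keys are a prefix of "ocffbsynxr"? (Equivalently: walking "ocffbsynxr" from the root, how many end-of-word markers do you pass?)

Check each prefix of "ocffbsynxr" against the stored set — each match is an end-marker on the path.
Prefixes of the query that are stored words: "ocffbsy", "ocffbsynxr"
Count: 2

2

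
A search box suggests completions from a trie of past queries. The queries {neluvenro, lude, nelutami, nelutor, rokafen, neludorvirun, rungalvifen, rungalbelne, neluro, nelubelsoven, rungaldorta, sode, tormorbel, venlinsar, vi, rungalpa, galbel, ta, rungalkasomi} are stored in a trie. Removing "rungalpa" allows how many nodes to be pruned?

2

Walk "rungalpa" from the leaf back toward the root, removing each node that no remaining word uses.
The suffix "pa" (2 nodes) is used only by "rungalpa"; the node for "rungal" still has the child "v", so pruning stops there.
Nodes removed: 2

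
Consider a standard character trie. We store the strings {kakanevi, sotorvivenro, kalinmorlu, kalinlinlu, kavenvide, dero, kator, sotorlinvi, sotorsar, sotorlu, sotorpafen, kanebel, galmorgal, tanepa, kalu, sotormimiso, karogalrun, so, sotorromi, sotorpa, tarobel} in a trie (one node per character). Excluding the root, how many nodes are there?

105

Trace insertions, counting only characters that open a new branch:
  "kakanevi" → 8 new (k, a, k, a, n, e, v, i)
  "sotorvivenro" → 12 new (s, o, t, o, r, v, i, v, e, n, r, o)
  "kalinmorlu" → prefix "ka" already present; 8 new (l, i, n, m, o, r, l, u)
  "kalinlinlu" → prefix "kalin" already present; 5 new (l, i, n, l, u)
  "kavenvide" → prefix "ka" already present; 7 new (v, e, n, v, i, d, e)
  "dero" → 4 new (d, e, r, o)
  "kator" → prefix "ka" already present; 3 new (t, o, r)
  "sotorlinvi" → prefix "sotor" already present; 5 new (l, i, n, v, i)
  "sotorsar" → prefix "sotor" already present; 3 new (s, a, r)
  "sotorlu" → prefix "sotorl" already present; 1 new (u)
  "sotorpafen" → prefix "sotor" already present; 5 new (p, a, f, e, n)
  "kanebel" → prefix "ka" already present; 5 new (n, e, b, e, l)
  "galmorgal" → 9 new (g, a, l, m, o, r, g, a, l)
  "tanepa" → 6 new (t, a, n, e, p, a)
  "kalu" → prefix "kal" already present; 1 new (u)
  "sotormimiso" → prefix "sotor" already present; 6 new (m, i, m, i, s, o)
  "karogalrun" → prefix "ka" already present; 8 new (r, o, g, a, l, r, u, n)
  "so" → prefix "so" already present; 0 new (none)
  "sotorromi" → prefix "sotor" already present; 4 new (r, o, m, i)
  "sotorpa" → prefix "sotorpa" already present; 0 new (none)
  "tarobel" → prefix "ta" already present; 5 new (r, o, b, e, l)
Total nodes = 8 + 12 + 8 + 5 + 7 + 4 + 3 + 5 + 3 + 1 + 5 + 5 + 9 + 6 + 1 + 6 + 8 + 0 + 4 + 0 + 5 = 105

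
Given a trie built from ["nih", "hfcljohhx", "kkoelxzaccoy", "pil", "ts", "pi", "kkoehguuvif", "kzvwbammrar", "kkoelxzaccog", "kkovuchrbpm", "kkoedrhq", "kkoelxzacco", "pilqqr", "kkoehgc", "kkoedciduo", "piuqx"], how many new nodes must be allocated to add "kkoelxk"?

1

"kkoelx" is already a path in the trie; the remaining "k" must be added.
So 7 − 6 = 1 new nodes.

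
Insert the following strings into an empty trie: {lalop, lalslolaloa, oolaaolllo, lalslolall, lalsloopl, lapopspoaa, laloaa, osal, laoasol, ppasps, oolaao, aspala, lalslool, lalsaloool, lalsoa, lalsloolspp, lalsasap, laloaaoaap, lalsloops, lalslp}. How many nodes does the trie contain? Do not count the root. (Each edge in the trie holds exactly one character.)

Trace insertions, counting only characters that open a new branch:
  "lalop" → 5 new (l, a, l, o, p)
  "lalslolaloa" → prefix "lal" already present; 8 new (s, l, o, l, a, l, o, a)
  "oolaaolllo" → 10 new (o, o, l, a, a, o, l, l, l, o)
  "lalslolall" → prefix "lalslolal" already present; 1 new (l)
  "lalsloopl" → prefix "lalslo" already present; 3 new (o, p, l)
  "lapopspoaa" → prefix "la" already present; 8 new (p, o, p, s, p, o, a, a)
  "laloaa" → prefix "lalo" already present; 2 new (a, a)
  "osal" → prefix "o" already present; 3 new (s, a, l)
  "laoasol" → prefix "la" already present; 5 new (o, a, s, o, l)
  "ppasps" → 6 new (p, p, a, s, p, s)
  "oolaao" → prefix "oolaao" already present; 0 new (none)
  "aspala" → 6 new (a, s, p, a, l, a)
  "lalslool" → prefix "lalsloo" already present; 1 new (l)
  "lalsaloool" → prefix "lals" already present; 6 new (a, l, o, o, o, l)
  "lalsoa" → prefix "lals" already present; 2 new (o, a)
  "lalsloolspp" → prefix "lalslool" already present; 3 new (s, p, p)
  "lalsasap" → prefix "lalsa" already present; 3 new (s, a, p)
  "laloaaoaap" → prefix "laloaa" already present; 4 new (o, a, a, p)
  "lalsloops" → prefix "lalsloop" already present; 1 new (s)
  "lalslp" → prefix "lalsl" already present; 1 new (p)
Total nodes = 5 + 8 + 10 + 1 + 3 + 8 + 2 + 3 + 5 + 6 + 0 + 6 + 1 + 6 + 2 + 3 + 3 + 4 + 1 + 1 = 78

78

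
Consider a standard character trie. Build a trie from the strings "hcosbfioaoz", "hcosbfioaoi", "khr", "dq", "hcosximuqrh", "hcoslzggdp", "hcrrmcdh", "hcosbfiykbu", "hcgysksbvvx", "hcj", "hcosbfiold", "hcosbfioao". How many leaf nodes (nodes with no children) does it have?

11

A leaf is a node with no children — equivalently, the end of a word that is not a proper prefix of any other stored word.
Those words: "dq", "hcgysksbvvx", "hcj", "hcosbfioaoi", "hcosbfioaoz", "hcosbfiold", "hcosbfiykbu", "hcoslzggdp", "hcosximuqrh", "hcrrmcdh", "khr"
Leaf count: 11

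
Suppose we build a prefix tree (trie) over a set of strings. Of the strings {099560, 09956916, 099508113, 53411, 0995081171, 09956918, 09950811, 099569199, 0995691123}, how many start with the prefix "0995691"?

4

Traverse to the node for "0995691", then collect every word in that subtree.
Words under "0995691": 0995691123, 09956916, 09956918, 099569199
Count: 4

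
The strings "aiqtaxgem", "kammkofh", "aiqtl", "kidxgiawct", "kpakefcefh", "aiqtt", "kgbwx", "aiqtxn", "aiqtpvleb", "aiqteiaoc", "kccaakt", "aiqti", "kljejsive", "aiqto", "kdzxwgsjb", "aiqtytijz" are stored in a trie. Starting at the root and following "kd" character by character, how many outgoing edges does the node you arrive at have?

1

Follow the path "kd" to its node, then look at its outgoing edges.
Distinct next characters after "kd": z.
That node has 1 child edge.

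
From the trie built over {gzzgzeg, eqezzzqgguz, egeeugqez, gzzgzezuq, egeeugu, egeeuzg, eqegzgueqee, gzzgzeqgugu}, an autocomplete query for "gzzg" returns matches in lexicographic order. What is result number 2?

DFS of the "gzzg" subtree visits, in order: "gzzgzeg", "gzzgzeqgugu", "gzzgzezuq"
The 2nd is gzzgzeqgugu.

gzzgzeqgugu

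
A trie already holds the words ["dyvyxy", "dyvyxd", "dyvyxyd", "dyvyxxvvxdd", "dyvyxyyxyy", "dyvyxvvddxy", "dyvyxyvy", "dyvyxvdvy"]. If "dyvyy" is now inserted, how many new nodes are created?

1

"dyvy" is already a path in the trie; the remaining "y" must be added.
New nodes needed: |"dyvyy"| − 4 = 5 − 4 = 1.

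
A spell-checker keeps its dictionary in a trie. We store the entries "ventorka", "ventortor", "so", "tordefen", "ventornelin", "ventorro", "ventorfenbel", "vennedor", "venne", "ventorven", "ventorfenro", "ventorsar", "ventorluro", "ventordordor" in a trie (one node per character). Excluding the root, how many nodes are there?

Insert word by word; a character creates a node only if that edge doesn't already exist:
  "ventorka" → 8 new (v, e, n, t, o, r, k, a)
  "ventortor" → prefix "ventor" already present; 3 new (t, o, r)
  "so" → 2 new (s, o)
  "tordefen" → 8 new (t, o, r, d, e, f, e, n)
  "ventornelin" → prefix "ventor" already present; 5 new (n, e, l, i, n)
  "ventorro" → prefix "ventor" already present; 2 new (r, o)
  "ventorfenbel" → prefix "ventor" already present; 6 new (f, e, n, b, e, l)
  "vennedor" → prefix "ven" already present; 5 new (n, e, d, o, r)
  "venne" → prefix "venne" already present; 0 new (none)
  "ventorven" → prefix "ventor" already present; 3 new (v, e, n)
  "ventorfenro" → prefix "ventorfen" already present; 2 new (r, o)
  "ventorsar" → prefix "ventor" already present; 3 new (s, a, r)
  "ventorluro" → prefix "ventor" already present; 4 new (l, u, r, o)
  "ventordordor" → prefix "ventor" already present; 6 new (d, o, r, d, o, r)
Total nodes = 8 + 3 + 2 + 8 + 5 + 2 + 6 + 5 + 0 + 3 + 2 + 3 + 4 + 6 = 57

57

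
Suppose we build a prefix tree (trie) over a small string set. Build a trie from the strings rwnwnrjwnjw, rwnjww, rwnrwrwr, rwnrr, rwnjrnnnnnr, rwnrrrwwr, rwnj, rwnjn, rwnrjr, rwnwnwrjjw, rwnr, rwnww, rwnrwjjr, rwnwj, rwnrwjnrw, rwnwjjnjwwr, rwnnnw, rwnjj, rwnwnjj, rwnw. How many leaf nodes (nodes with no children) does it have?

A leaf is a node with no children — equivalently, the end of a word that is not a proper prefix of any other stored word.
Those words: "rwnjj", "rwnjn", "rwnjrnnnnnr", "rwnjww", "rwnnnw", "rwnrjr", "rwnrrrwwr", "rwnrwjjr", "rwnrwjnrw", "rwnrwrwr", "rwnwjjnjwwr", "rwnwnjj", "rwnwnrjwnjw", "rwnwnwrjjw", "rwnww"
Leaf count: 15

15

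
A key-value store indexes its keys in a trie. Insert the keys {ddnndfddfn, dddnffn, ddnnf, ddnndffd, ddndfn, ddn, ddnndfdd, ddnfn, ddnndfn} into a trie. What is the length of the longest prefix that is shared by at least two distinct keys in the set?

8

The deepest shared node is where two words last agree before diverging.
e.g. "ddnndfdd" and "ddnndfddfn" share the prefix "ddnndfdd" of length 8; no pair shares a longer one.
Longest shared-prefix length: 8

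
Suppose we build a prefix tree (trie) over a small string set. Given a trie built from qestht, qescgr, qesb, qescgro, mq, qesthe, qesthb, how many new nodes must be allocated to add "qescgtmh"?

"qescg" is already a path in the trie; the remaining "tmh" must be added.
New nodes needed: |"qescgtmh"| − 5 = 8 − 5 = 3.

3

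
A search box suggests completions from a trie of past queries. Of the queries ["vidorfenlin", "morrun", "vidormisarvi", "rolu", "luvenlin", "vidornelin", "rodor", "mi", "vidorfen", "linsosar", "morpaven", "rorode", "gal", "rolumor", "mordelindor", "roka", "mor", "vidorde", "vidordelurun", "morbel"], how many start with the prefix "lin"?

Traverse to the node for "lin", then collect every word in that subtree.
Matches: "linsosar"
Count: 1

1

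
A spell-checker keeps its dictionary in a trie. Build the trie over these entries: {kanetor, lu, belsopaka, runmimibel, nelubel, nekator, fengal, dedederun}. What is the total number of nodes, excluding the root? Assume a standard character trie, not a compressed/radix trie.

Trace insertions, counting only characters that open a new branch:
  "kanetor" → 7 new (k, a, n, e, t, o, r)
  "lu" → 2 new (l, u)
  "belsopaka" → 9 new (b, e, l, s, o, p, a, k, a)
  "runmimibel" → 10 new (r, u, n, m, i, m, i, b, e, l)
  "nelubel" → 7 new (n, e, l, u, b, e, l)
  "nekator" → prefix "ne" already present; 5 new (k, a, t, o, r)
  "fengal" → 6 new (f, e, n, g, a, l)
  "dedederun" → 9 new (d, e, d, e, d, e, r, u, n)
Total nodes = 7 + 2 + 9 + 10 + 7 + 5 + 6 + 9 = 55

55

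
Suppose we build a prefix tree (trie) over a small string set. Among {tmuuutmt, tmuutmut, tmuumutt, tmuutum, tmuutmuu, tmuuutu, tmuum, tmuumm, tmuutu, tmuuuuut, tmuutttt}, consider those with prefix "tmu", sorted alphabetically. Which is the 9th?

Words with prefix "tmu", in lexicographic order: "tmuum", "tmuumm", "tmuumutt", "tmuutmut", "tmuutmuu", "tmuutttt", "tmuutu", "tmuutum", "tmuuutmt", "tmuuutu", "tmuuuuut"
Position 9: tmuuutmt

tmuuutmt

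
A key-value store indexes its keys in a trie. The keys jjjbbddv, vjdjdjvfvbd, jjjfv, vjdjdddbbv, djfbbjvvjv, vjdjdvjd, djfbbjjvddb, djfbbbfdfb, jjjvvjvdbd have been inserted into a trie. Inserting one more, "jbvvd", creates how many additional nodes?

"j" is already a path in the trie; the remaining "bvvd" must be added.
New nodes needed: |"jbvvd"| − 1 = 5 − 1 = 4.

4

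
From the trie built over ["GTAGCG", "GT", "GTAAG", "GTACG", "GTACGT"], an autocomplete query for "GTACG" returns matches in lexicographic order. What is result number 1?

GTACG

Filter for "GTACG…" and sort: "GTACG", "GTACGT"
Position 1: GTACG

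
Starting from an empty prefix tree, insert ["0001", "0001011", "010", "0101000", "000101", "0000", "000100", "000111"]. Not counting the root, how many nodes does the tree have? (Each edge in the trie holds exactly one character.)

17

Trie structure (* marks end of a word):
(root)
└─ 0
   ├─ 0
   │  └─ 0
   │     ├─ 0 *
   │     └─ 1 *
   │        ├─ 0
   │        │  ├─ 0 *
   │        │  └─ 1 *
   │        │     └─ 1 *
   │        └─ 1
   │           └─ 1 *
   └─ 1
      └─ 0 *
         └─ 1
            └─ 0
               └─ 0
                  └─ 0 *
Counting every labelled node above: 17.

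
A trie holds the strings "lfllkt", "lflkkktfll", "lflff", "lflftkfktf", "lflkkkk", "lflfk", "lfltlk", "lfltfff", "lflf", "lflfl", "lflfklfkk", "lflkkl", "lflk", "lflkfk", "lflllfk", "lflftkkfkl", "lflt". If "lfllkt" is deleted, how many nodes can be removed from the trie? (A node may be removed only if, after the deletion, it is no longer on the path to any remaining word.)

After clearing the end-marker at "lfllkt", prune upward until reaching a node still needed by another word.
The suffix "kt" (2 nodes) is used only by "lfllkt"; the node for "lfll" still has the child "l", so pruning stops there.
Nodes removed: 2

2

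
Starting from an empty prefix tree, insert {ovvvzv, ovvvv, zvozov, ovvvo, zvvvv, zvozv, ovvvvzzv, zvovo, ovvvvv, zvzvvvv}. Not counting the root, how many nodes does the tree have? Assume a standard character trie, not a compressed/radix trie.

29

Count nodes per top-level branch (shared prefixes stored once):
  'o'-branch (ovvvo, ovvvv, ovvvvv, ovvvvzzv, ovvvzv): 12 nodes
  'z'-branch (zvovo, zvozov, zvozv, zvvvv, zvzvvvv): 17 nodes
Sum: 29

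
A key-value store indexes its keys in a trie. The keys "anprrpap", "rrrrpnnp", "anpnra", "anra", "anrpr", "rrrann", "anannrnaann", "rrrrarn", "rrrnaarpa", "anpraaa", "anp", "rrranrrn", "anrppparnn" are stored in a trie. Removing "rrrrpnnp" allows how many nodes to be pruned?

After clearing the end-marker at "rrrrpnnp", prune upward until reaching a node still needed by another word.
The suffix "pnnp" (4 nodes) is used only by "rrrrpnnp"; the node for "rrrr" still has the child "a", so pruning stops there.
Nodes removed: 4

4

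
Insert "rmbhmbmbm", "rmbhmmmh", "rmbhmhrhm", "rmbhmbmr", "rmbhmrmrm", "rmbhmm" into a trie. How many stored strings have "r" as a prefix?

Walk to "r"; the words in its subtree are exactly those with that prefix.
Words under "r": rmbhmbmbm, rmbhmbmr, rmbhmhrhm, rmbhmm, rmbhmmmh, rmbhmrmrm
Count: 6

6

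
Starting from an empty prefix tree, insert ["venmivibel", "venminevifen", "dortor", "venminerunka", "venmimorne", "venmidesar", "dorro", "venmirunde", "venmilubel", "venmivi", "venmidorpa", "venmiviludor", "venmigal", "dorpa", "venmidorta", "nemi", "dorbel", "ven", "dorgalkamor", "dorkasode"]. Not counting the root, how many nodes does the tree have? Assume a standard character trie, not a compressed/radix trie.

87

Insert word by word; a character creates a node only if that edge doesn't already exist:
  "venmivibel" → 10 new (v, e, n, m, i, v, i, b, e, l)
  "venminevifen" → prefix "venmi" already present; 7 new (n, e, v, i, f, e, n)
  "dortor" → 6 new (d, o, r, t, o, r)
  "venminerunka" → prefix "venmine" already present; 5 new (r, u, n, k, a)
  "venmimorne" → prefix "venmi" already present; 5 new (m, o, r, n, e)
  "venmidesar" → prefix "venmi" already present; 5 new (d, e, s, a, r)
  "dorro" → prefix "dor" already present; 2 new (r, o)
  "venmirunde" → prefix "venmi" already present; 5 new (r, u, n, d, e)
  "venmilubel" → prefix "venmi" already present; 5 new (l, u, b, e, l)
  "venmivi" → prefix "venmivi" already present; 0 new (none)
  "venmidorpa" → prefix "venmid" already present; 4 new (o, r, p, a)
  "venmiviludor" → prefix "venmivi" already present; 5 new (l, u, d, o, r)
  "venmigal" → prefix "venmi" already present; 3 new (g, a, l)
  "dorpa" → prefix "dor" already present; 2 new (p, a)
  "venmidorta" → prefix "venmidor" already present; 2 new (t, a)
  "nemi" → 4 new (n, e, m, i)
  "dorbel" → prefix "dor" already present; 3 new (b, e, l)
  "ven" → prefix "ven" already present; 0 new (none)
  "dorgalkamor" → prefix "dor" already present; 8 new (g, a, l, k, a, m, o, r)
  "dorkasode" → prefix "dor" already present; 6 new (k, a, s, o, d, e)
Total nodes = 10 + 7 + 6 + 5 + 5 + 5 + 2 + 5 + 5 + 0 + 4 + 5 + 3 + 2 + 2 + 4 + 3 + 0 + 8 + 6 = 87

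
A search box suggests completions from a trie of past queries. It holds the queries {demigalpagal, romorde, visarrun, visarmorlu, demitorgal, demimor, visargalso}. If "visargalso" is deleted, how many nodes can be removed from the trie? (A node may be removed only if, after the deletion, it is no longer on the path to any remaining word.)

Walk "visargalso" from the leaf back toward the root, removing each node that no remaining word uses.
The suffix "galso" (5 nodes) is used only by "visargalso"; the node for "visar" still has the child "r", so pruning stops there.
Nodes removed: 5

5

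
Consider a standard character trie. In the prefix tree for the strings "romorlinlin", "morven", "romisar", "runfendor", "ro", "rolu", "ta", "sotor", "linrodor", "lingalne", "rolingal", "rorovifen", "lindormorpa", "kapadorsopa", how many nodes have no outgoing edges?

13

A leaf is a node with no children — equivalently, the end of a word that is not a proper prefix of any other stored word.
Those words: "kapadorsopa", "lindormorpa", "lingalne", "linrodor", "morven", "rolingal", "rolu", "romisar", "romorlinlin", "rorovifen", "runfendor", "sotor", "ta"
Leaf count: 13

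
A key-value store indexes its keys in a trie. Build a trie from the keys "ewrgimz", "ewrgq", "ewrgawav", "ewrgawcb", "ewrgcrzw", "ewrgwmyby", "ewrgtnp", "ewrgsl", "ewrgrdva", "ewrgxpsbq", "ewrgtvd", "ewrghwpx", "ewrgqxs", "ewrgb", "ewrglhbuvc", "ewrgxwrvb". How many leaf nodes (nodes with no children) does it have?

15

A leaf is a node with no children — equivalently, the end of a word that is not a proper prefix of any other stored word.
Those words: "ewrgawav", "ewrgawcb", "ewrgb", "ewrgcrzw", "ewrghwpx", "ewrgimz", "ewrglhbuvc", "ewrgqxs", "ewrgrdva", "ewrgsl", "ewrgtnp", "ewrgtvd", "ewrgwmyby", "ewrgxpsbq", "ewrgxwrvb"
Leaf count: 15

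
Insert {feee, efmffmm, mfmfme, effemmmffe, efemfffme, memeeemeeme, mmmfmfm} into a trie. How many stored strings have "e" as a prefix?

3

Walk to "e"; the words in its subtree are exactly those with that prefix.
Words under "e": efemfffme, effemmmffe, efmffmm
Count: 3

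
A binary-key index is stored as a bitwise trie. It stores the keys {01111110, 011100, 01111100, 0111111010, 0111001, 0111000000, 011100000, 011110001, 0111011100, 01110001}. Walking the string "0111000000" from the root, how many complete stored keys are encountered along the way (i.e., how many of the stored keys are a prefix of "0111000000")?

Walk "0111000000" from the root; an end-of-word marker is hit whenever a stored word is a prefix of "0111000000".
Prefixes of the query that are stored words: "011100", "011100000", "0111000000"
Count: 3

3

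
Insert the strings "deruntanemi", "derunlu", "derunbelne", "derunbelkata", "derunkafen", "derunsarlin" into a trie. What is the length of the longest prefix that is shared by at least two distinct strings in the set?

Look for the deepest trie node that still has at least two words in its subtree.
"derunbelkata" and "derunbelne" agree on "derunbel" (8 characters) before diverging; nothing deeper is shared.
Longest shared-prefix length: 8

8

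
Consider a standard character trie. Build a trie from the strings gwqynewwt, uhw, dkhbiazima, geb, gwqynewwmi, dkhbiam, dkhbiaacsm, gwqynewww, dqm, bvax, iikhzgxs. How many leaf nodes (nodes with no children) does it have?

Leaves are exactly the stored words that no other stored word extends.
Those words: "bvax", "dkhbiaacsm", "dkhbiam", "dkhbiazima", "dqm", "geb", "gwqynewwmi", "gwqynewwt", "gwqynewww", "iikhzgxs", "uhw"
Leaf count: 11

11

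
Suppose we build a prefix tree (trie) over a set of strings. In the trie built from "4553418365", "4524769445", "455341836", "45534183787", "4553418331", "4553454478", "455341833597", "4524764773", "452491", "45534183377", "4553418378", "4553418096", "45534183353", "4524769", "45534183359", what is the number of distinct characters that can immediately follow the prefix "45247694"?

1

The children of the "45247694" node are the distinct next characters among strings starting with "45247694".
Distinct next characters after "45247694": 4.
That node has 1 child edge.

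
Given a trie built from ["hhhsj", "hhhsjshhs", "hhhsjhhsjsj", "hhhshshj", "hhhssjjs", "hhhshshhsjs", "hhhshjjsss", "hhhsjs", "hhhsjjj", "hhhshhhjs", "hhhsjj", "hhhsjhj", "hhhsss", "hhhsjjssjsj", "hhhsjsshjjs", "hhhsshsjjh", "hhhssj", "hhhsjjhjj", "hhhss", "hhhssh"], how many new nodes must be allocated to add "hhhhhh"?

Walking "hhhhhh" from the root, the first 3 characters ("hhh") follow existing edges; "h" is the first miss.
Each of the 3 remaining characters creates one node.

3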